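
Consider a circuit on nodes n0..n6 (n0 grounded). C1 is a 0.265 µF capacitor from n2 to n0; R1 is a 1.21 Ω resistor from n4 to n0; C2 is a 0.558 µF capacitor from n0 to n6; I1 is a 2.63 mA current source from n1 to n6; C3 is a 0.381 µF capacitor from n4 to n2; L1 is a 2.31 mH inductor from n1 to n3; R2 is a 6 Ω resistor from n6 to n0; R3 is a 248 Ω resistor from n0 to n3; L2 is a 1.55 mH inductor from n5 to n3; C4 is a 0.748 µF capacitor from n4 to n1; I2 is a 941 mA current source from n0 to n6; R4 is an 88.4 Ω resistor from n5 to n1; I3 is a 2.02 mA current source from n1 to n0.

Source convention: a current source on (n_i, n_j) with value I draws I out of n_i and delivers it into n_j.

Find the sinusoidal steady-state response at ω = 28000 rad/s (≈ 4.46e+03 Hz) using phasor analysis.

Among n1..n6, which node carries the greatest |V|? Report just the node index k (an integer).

MNA unknowns: 6 node voltages V₁..V_6
C1: Y=0.000+0.007420j on G[2,0]
R1: Y=0.8264+0.000j on G[4,0]
C2: Y=0.000+0.01562j on G[0,6]
I1: z[1]−=0.00263, z[6]+=0.00263
C3: Y=0.000+0.01067j on G[4,2]
L1: Y=0.000-0.01546j on G[1,3]
R2: Y=0.1667+0.000j on G[6,0]
R3: Y=0.004032+0.000j on G[0,3]
L2: Y=0.000-0.02304j on G[5,3]
C4: Y=0.000+0.02094j on G[4,1]
I2: z[0]−=0.941, z[6]+=0.941
R4: Y=0.01131+0.000j on G[5,1]
I3: z[1]−=0.00202, z[0]+=0.00202
solve → V1=-0.04507+0.2191j, V2=-0.003293-0.0005728j, V3=-0.009995+0.2051j, V4=-0.005583-0.0009712j, V5=-0.02235+0.1940j, V6=5.612-0.5261j

6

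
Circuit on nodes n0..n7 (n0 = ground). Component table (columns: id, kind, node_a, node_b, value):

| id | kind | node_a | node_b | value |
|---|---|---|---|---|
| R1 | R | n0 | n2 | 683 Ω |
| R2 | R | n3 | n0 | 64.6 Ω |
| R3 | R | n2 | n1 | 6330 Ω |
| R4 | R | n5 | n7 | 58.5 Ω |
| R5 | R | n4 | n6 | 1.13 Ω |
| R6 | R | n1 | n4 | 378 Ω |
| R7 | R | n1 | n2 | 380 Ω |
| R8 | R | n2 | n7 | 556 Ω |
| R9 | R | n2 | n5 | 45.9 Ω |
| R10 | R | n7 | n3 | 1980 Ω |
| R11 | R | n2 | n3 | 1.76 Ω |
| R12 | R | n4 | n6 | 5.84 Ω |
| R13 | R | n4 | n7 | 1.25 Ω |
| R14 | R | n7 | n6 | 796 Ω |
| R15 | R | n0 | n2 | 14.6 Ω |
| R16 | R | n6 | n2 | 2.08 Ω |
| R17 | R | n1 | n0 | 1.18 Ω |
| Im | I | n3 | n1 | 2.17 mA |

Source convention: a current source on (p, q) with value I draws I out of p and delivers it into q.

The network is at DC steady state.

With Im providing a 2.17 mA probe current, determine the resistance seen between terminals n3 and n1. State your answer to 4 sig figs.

R_eq = 13.23 Ω

Element admittances at DC:
  Y(R1) = 0.001464 S between n0,n2
  Y(R2) = 0.01548 S between n3,n0
  Y(R3) = 0.0001580 S between n2,n1
  Y(R4) = 0.01709 S between n5,n7
  Y(R5) = 0.8850 S between n4,n6
  Y(R6) = 0.002646 S between n1,n4
  Y(R7) = 0.002632 S between n1,n2
  Y(R8) = 0.001799 S between n2,n7
  Y(R9) = 0.02179 S between n2,n5
  Y(R10) = 0.0005051 S between n7,n3
  Y(R11) = 0.5682 S between n2,n3
  Y(R12) = 0.1712 S between n4,n6
  Y(R13) = 0.8000 S between n4,n7
  Y(R14) = 0.001256 S between n7,n6
  Y(R15) = 0.06849 S between n0,n2
  Y(R16) = 0.4808 S between n6,n2
  Y(R17) = 0.8475 S between n1,n0
  Im: injects 0.00217 A into n1 (from n3)
Assemble and solve the 7×7 MNA system:
  V(n1)=0.002397  V(n2)=-0.02321  V(n3)=-0.02631  V(n4)=-0.02302  V(n5)=-0.02313  V(n6)=-0.02308  V(n7)=-0.02303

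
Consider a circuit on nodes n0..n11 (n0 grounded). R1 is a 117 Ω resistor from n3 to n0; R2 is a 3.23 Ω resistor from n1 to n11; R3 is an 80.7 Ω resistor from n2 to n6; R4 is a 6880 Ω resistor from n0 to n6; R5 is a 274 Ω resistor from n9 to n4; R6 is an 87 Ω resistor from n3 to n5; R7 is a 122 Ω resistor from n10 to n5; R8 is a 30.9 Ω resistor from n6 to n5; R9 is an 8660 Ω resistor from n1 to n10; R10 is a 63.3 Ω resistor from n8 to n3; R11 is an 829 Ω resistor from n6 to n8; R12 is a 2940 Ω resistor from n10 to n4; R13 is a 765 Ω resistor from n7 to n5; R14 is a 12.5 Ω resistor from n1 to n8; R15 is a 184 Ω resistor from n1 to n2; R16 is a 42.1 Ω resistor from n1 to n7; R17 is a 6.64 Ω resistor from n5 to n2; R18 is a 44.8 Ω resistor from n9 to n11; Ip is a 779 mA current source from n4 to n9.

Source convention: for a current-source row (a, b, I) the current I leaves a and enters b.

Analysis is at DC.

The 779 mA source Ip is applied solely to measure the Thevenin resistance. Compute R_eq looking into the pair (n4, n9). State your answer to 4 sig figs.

Element admittances at DC:
  Y(R1) = 0.008547 S between n3,n0
  Y(R2) = 0.3096 S between n1,n11
  Y(R3) = 0.01239 S between n2,n6
  Y(R4) = 0.0001453 S between n0,n6
  Y(R5) = 0.003650 S between n9,n4
  Y(R6) = 0.01149 S between n3,n5
  Y(R7) = 0.008197 S between n10,n5
  Y(R8) = 0.03236 S between n6,n5
  Y(R9) = 0.0001155 S between n1,n10
  Y(R10) = 0.01580 S between n8,n3
  Y(R11) = 0.001206 S between n6,n8
  Y(R12) = 0.0003401 S between n10,n4
  Y(R13) = 0.001307 S between n7,n5
  Y(R14) = 0.08000 S between n1,n8
  Y(R15) = 0.005435 S between n1,n2
  Y(R16) = 0.02375 S between n1,n7
  Y(R17) = 0.1506 S between n5,n2
  Y(R18) = 0.02232 S between n9,n11
  Ip: injects 0.779 A into n9 (from n4)
Assemble and solve the 11×11 MNA system:
  V(n1)=2.144  V(n2)=-2.134  V(n3)=0.03629  V(n4)=-191.4  V(n5)=-2.288  V(n6)=-2.134  V(n7)=1.912  V(n8)=1.747  V(n9)=5.113  V(n10)=-9.663  V(n11)=2.343

R_eq = 252.3 Ω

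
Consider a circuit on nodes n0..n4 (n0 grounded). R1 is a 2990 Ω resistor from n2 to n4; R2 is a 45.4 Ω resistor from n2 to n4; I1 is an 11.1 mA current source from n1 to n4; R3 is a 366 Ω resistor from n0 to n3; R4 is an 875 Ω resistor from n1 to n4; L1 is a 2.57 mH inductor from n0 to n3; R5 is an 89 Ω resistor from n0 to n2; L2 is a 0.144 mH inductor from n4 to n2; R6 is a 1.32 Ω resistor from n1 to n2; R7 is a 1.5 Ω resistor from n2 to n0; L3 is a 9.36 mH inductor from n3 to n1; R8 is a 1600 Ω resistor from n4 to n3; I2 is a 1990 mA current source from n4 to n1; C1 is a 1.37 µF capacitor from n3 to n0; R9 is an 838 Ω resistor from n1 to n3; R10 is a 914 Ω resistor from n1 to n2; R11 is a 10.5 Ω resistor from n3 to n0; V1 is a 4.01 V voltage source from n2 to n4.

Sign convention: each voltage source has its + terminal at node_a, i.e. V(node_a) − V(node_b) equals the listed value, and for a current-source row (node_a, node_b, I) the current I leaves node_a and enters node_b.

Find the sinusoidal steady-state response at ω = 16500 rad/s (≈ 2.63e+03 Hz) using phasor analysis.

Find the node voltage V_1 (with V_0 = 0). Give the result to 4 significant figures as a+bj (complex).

MNA unknowns: 4 node voltages V₁..V_4 plus 1 source current (V1)
R1: Y=0.0003344+0.000j on G[2,4]
R2: Y=0.02203+0.000j on G[2,4]
I1: z[1]−=0.0111, z[4]+=0.0111
R3: Y=0.002732+0.000j on G[0,3]
R4: Y=0.001143+0.000j on G[1,4]
L1: Y=0.000-0.02358j on G[0,3]
R5: Y=0.01124+0.000j on G[0,2]
L2: Y=0.000-0.4209j on G[4,2]
R6: Y=0.7576+0.000j on G[1,2]
R7: Y=0.6667+0.000j on G[2,0]
L3: Y=0.000-0.006475j on G[3,1]
R8: Y=0.0006250+0.000j on G[4,3]
I2: z[4]−=1.99, z[1]+=1.99
C1: Y=0.000+0.02261j on G[3,0]
R9: Y=0.001193+0.000j on G[1,3]
R10: Y=0.001094+0.000j on G[1,2]
R11: Y=0.09524+0.000j on G[3,0]
V1: row V2−V4=4.01, i_V1 at 2,4
solve → V1=2.590+0.04554j, V2=-0.002821+0.02399j, V3=0.02117-0.1658j, V4=-4.013+0.02399j
aux → i_V1=1.879+1.688j

2.590+0.04554j V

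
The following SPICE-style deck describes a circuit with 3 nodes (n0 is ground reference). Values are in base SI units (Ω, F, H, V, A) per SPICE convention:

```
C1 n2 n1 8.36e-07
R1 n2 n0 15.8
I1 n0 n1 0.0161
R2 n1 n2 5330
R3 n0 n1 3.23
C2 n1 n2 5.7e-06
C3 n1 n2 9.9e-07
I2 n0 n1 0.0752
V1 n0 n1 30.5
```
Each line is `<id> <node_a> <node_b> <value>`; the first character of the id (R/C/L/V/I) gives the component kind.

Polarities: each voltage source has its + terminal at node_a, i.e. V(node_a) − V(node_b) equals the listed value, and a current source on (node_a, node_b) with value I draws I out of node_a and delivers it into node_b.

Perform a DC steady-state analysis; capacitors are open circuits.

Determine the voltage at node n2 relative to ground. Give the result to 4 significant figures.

-0.09015 V

Apply KCL at each of the 2 non-ground nodes and solve the resulting linear system.
Node n1: branches {C1, I1, R2, R3, C2, C3, I2, V1} → V_1 = -30.50
Node n2: branches {C1, R1, R2, C2, C3} → V_2 = -0.09015
Source currents: i(V1)=-9.540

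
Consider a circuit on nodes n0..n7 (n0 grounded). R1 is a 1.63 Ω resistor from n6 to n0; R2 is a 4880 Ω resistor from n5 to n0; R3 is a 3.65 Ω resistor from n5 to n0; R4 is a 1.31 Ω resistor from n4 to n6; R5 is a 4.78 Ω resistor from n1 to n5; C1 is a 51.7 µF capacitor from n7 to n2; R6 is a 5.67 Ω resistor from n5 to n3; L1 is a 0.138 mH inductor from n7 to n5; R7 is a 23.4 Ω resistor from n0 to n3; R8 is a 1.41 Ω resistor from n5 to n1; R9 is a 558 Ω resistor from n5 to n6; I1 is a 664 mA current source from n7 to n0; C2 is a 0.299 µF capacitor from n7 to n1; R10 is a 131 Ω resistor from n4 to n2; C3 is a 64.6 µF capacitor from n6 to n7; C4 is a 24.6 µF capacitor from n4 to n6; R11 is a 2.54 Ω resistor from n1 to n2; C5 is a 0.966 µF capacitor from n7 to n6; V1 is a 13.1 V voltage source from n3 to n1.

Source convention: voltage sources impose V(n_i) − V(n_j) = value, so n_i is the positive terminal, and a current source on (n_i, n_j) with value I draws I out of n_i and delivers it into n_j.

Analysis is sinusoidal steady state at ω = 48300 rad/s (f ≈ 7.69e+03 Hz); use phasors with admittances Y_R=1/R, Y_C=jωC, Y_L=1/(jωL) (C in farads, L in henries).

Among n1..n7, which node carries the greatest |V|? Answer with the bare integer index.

Apply KCL at each of the 7 non-ground nodes and solve the resulting linear system.
Node n1: branches {R5, R8, C2, R11, V1} → V_1 = -2.606+0.3882j
Node n2: branches {C1, R10, R11} → V_2 = -1.641+0.2406j
Node n3: branches {R6, R7, V1} → V_3 = 10.49+0.3882j
Node n4: branches {R4, R10, C4} → V_4 = -1.616-0.2240j
Node n5: branches {R2, R3, R5, R6, L1, R8, R9} → V_5 = -0.4369+0.4440j
Node n6: branches {R1, R4, R9, C3, C4, C5} → V_6 = -1.618-0.2254j
Node n7: branches {C1, L1, I1, C2, C3, C5} → V_7 = -1.663+0.08862j
Source currents: i(V1)=-2.376-0.006752j

3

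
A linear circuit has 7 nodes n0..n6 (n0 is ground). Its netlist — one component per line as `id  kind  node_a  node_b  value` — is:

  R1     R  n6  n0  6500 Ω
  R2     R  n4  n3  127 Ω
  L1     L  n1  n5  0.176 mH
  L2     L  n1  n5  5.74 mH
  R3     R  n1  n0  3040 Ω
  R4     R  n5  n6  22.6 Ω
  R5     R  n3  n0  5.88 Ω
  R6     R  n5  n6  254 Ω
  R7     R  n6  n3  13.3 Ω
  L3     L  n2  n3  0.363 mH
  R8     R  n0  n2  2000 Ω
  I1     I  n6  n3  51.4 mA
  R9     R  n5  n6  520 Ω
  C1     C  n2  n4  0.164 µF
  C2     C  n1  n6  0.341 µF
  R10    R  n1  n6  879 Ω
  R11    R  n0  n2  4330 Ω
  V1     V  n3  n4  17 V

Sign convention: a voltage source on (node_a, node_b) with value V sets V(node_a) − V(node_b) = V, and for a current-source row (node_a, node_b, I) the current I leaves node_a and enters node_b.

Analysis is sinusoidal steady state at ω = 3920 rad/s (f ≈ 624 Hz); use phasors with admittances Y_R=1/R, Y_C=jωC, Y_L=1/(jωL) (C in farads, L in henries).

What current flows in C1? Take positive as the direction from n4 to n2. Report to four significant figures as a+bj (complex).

-1.165e-08-0.01094j A

Element admittances at ω=3920 rad/s:
  Y(R1) = 0.0001538+0.000j S between n6,n0
  Y(R2) = 0.007874+0.000j S between n4,n3
  Y(L1) = 0.000-1.449j S between n1,n5
  Y(L2) = 0.000-0.04444j S between n1,n5
  Y(R3) = 0.0003289+0.000j S between n1,n0
  Y(R4) = 0.04425+0.000j S between n5,n6
  Y(R5) = 0.1701+0.000j S between n3,n0
  Y(R6) = 0.003937+0.000j S between n5,n6
  Y(R7) = 0.07519+0.000j S between n6,n3
  Y(L3) = 0.000-0.7028j S between n2,n3
  Y(R8) = 0.0005000+0.000j S between n0,n2
  I1: injects 0.0514 A into n3 (from n6)
  Y(R9) = 0.001923+0.000j S between n5,n6
  Y(C1) = 0.000+0.0006429j S between n2,n4
  Y(C2) = 0.000+0.001337j S between n1,n6
  Y(R10) = 0.001138+0.000j S between n1,n6
  Y(R11) = 0.0002309+0.000j S between n0,n2
  V1: constraint V(n3)−V(n4) = 17
Assemble and solve the 7×7 MNA system:
  V(n1)=-0.6731+2.862e-05j  V(n2)=0.01741-1.810e-05j  V(n3)=0.001840+2.252e-08j  V(n4)=-17.00+2.252e-08j  V(n5)=-0.6731-0.0001163j  V(n6)=-0.6774-1.025e-07j
  i(V1)=-0.1339-0.01094j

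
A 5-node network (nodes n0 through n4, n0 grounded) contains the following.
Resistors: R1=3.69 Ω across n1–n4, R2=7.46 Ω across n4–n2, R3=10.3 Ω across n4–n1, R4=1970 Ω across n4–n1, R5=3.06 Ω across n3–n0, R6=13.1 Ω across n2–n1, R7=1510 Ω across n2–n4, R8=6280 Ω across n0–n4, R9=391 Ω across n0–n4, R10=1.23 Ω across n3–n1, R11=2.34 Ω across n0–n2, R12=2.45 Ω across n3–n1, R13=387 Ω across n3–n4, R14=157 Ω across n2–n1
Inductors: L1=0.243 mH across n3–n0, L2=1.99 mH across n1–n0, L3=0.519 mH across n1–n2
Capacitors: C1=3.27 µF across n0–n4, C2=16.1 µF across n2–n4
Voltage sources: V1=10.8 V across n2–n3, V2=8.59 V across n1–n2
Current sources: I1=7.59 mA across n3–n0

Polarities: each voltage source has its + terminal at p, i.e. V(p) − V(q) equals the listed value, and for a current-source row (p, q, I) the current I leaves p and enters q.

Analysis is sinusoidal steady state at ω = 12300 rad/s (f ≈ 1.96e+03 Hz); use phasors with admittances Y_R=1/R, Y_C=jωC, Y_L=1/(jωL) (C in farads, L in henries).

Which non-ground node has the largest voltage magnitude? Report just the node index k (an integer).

1

Element admittances at ω=12300 rad/s:
  Y(R1) = 0.2710+0.000j S between n1,n4
  Y(R2) = 0.1340+0.000j S between n4,n2
  Y(R3) = 0.09709+0.000j S between n4,n1
  Y(L1) = 0.000-0.3346j S between n3,n0
  Y(R4) = 0.0005076+0.000j S between n4,n1
  Y(L2) = 0.000-0.04085j S between n1,n0
  Y(R5) = 0.3268+0.000j S between n3,n0
  Y(R6) = 0.07634+0.000j S between n2,n1
  Y(R7) = 0.0006623+0.000j S between n2,n4
  Y(C1) = 0.000+0.04022j S between n0,n4
  Y(R8) = 0.0001592+0.000j S between n0,n4
  Y(R9) = 0.002558+0.000j S between n0,n4
  Y(R10) = 0.8130+0.000j S between n3,n1
  Y(R11) = 0.4274+0.000j S between n0,n2
  Y(R12) = 0.4082+0.000j S between n3,n1
  Y(R13) = 0.002584+0.000j S between n3,n4
  Y(L3) = 0.000-0.1566j S between n1,n2
  Y(C2) = 0.000+0.1980j S between n2,n4
  Y(R14) = 0.006369+0.000j S between n2,n1
  V1: constraint V(n2)−V(n3) = 10.8
  V2: constraint V(n1)−V(n2) = 8.59
  I1: injects 0.00759 A into n0 (from n3)
Assemble and solve the 6×6 MNA system:
  V(n1)=14.03-2.141j  V(n2)=5.444-2.141j  V(n3)=-5.356-2.141j  V(n4)=10.18-4.779j
  i(V1)=-26.18+1.099j  i(V2)=-25.72+0.9467j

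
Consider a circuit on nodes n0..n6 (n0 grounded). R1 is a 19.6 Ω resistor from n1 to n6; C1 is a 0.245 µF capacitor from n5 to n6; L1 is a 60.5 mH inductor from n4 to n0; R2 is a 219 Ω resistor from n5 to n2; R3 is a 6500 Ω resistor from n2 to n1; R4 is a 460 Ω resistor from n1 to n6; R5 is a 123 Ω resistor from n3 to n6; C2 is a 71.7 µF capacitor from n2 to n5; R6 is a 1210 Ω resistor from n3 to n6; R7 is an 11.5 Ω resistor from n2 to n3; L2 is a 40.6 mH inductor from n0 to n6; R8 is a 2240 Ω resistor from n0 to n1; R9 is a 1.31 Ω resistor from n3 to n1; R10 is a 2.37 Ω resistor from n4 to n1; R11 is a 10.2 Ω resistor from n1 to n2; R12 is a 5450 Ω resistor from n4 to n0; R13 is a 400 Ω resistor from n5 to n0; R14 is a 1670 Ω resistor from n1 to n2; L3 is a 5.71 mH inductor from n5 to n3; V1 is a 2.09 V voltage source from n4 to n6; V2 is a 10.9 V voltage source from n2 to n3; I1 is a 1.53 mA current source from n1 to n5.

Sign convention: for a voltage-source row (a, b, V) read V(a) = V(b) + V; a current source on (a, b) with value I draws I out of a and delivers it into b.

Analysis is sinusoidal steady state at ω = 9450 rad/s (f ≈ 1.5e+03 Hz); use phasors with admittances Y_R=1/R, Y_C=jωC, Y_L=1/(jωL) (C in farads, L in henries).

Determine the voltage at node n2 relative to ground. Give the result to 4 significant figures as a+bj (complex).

7.553-4.258j V

Apply KCL at each of the 6 non-ground nodes and solve the resulting linear system.
Node n1: branches {R1, R3, R4, R8, R9, R10, R11, R14, I1} → V_1 = -2.071-4.239j
Node n2: branches {R2, R3, C2, R7, R11, R14, V2} → V_2 = 7.553-4.258j
Node n3: branches {R5, R6, R7, R9, L3, V2} → V_3 = -3.347-4.258j
Node n4: branches {L1, R10, R12, V1} → V_4 = -1.788-4.209j
Node n5: branches {C1, R2, C2, R13, L3, I1} → V_5 = 7.834-4.228j
Node n6: branches {R1, C1, R4, R5, R6, L2, V1} → V_6 = -3.878-4.209j
Source currents: i(V1)=-0.1119-0.01498j, i(V2)=-1.917+0.1925j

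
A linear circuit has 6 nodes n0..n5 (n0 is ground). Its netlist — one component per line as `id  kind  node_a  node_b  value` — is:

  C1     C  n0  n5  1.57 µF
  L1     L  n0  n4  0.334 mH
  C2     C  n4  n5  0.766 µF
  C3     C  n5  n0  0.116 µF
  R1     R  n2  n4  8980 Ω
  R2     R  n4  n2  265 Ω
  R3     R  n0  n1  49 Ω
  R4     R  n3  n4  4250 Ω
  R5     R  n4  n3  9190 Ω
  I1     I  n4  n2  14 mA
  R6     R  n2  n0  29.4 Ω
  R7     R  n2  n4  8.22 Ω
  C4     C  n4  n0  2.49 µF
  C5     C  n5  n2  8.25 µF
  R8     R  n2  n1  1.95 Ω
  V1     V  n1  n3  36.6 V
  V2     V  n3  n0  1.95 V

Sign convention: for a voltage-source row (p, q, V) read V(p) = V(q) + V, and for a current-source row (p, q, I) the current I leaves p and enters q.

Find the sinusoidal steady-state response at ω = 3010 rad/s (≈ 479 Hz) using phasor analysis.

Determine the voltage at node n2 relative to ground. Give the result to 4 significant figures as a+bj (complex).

29.48+0.4417j V

Apply KCL at each of the 5 non-ground nodes and solve the resulting linear system.
Node n1: branches {R3, R8, V1} → V_1 = 38.55+0.000j
Node n2: branches {R1, R2, I1, R6, R7, C5, R8} → V_2 = 29.48+0.4417j
Node n3: branches {R4, R5, V1, V2} → V_3 = 1.950+0.000j
Node n4: branches {L1, C2, R1, R2, R4, R5, I1, R7, C4} → V_4 = 0.3630+3.697j
Node n5: branches {C1, C2, C3, C5} → V_5 = 22.76+0.6051j
Source currents: i(V1)=-5.436+0.2265j, i(V2)=-5.436+0.2278j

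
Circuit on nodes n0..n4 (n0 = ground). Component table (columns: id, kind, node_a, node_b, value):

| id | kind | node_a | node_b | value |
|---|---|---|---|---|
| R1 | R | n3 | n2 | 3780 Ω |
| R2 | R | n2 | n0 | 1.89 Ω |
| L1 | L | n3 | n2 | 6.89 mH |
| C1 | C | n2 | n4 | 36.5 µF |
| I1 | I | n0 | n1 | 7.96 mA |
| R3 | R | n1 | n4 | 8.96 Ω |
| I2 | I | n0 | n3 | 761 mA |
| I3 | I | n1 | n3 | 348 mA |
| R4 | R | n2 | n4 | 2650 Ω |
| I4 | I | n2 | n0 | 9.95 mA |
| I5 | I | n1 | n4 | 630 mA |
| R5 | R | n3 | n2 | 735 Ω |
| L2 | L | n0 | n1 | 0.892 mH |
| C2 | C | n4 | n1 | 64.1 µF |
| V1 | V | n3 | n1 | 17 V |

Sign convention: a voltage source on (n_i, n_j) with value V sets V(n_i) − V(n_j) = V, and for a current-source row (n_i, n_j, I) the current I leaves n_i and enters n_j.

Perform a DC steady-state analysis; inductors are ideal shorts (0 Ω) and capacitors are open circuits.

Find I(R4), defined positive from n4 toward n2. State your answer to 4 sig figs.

Element admittances at DC:
  Y(R1) = 0.0002646 S between n3,n2
  Y(R2) = 0.5291 S between n2,n0
  L1: short n3↔n2 (DC inductor)
  Y(C1) = 0.000 S between n2,n4
  I1: injects 0.00796 A into n1 (from n0)
  Y(R3) = 0.1116 S between n1,n4
  I2: injects 0.761 A into n3 (from n0)
  I3: injects 0.348 A into n3 (from n1)
  Y(R4) = 0.0003774 S between n2,n4
  I4: injects 0.00995 A into n0 (from n2)
  I5: injects 0.63 A into n4 (from n1)
  Y(R5) = 0.001361 S between n3,n2
  L2: short n0↔n1 (DC inductor)
  Y(C2) = 0.000 S between n4,n1
  V1: constraint V(n3)−V(n1) = 17
Assemble and solve the 7×7 MNA system:
  V(n1)=0.000  V(n2)=17.00  V(n3)=17.00  V(n4)=5.683
  i(L1)=9.009  i(L2)=8.236  i(V1)=-7.900

-0.004271 A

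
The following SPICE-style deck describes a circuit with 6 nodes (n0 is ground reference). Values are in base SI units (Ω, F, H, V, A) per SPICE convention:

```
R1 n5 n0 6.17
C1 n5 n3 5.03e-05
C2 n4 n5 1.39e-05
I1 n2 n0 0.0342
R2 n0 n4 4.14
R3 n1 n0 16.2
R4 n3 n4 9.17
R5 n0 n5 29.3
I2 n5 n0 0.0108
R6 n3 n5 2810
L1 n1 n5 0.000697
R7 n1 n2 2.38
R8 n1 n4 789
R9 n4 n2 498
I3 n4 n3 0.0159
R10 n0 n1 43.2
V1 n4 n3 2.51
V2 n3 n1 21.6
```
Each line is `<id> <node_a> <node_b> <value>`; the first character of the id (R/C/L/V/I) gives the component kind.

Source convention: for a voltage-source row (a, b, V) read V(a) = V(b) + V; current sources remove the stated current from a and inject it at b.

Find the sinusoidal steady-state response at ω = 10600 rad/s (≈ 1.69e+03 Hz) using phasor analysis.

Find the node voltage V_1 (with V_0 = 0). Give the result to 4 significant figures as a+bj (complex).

Apply KCL at each of the 5 non-ground nodes and solve the resulting linear system.
Node n1: branches {R3, L1, R7, R8, R10, V2} → V_1 = -21.43-0.7844j
Node n2: branches {I1, R7, R9} → V_2 = -21.40-0.7844j
Node n3: branches {C1, R4, R6, I3, V1, V2} → V_3 = 0.1707-0.7844j
Node n4: branches {C2, R2, R4, R8, R9, I3, V1} → V_4 = 2.681-0.7844j
Node n5: branches {R1, C1, C2, R5, I2, R6, L1} → V_5 = 5.741+1.305j
Source currents: i(V1)=-1.324+0.6403j, i(V2)=-2.146+3.611j

-21.43-0.7844j V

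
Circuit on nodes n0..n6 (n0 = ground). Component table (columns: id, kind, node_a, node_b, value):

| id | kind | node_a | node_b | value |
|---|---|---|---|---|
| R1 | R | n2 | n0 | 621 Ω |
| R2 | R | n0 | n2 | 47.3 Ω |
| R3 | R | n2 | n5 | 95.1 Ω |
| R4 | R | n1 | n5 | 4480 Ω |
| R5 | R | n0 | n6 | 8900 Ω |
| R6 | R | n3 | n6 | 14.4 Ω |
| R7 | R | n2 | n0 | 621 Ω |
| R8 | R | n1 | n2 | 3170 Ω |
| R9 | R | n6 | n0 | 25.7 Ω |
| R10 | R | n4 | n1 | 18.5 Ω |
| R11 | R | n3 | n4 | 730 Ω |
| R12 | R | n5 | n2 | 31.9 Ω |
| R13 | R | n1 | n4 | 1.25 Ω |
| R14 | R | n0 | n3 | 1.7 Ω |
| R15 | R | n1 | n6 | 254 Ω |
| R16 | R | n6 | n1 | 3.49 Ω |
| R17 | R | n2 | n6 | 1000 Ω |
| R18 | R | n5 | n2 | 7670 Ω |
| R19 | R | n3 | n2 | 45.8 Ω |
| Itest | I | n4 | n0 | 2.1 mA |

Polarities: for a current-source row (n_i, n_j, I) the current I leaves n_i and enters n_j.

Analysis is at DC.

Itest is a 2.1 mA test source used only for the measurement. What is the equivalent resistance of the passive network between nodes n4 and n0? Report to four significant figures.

R_eq = 14.08 Ω

Element admittances at DC:
  Y(R1) = 0.001610 S between n2,n0
  Y(R2) = 0.02114 S between n0,n2
  Y(R3) = 0.01052 S between n2,n5
  Y(R4) = 0.0002232 S between n1,n5
  Y(R5) = 0.0001124 S between n0,n6
  Y(R6) = 0.06944 S between n3,n6
  Y(R7) = 0.001610 S between n2,n0
  Y(R8) = 0.0003155 S between n1,n2
  Y(R9) = 0.03891 S between n6,n0
  Y(R10) = 0.05405 S between n4,n1
  Y(R11) = 0.001370 S between n3,n4
  Y(R12) = 0.03135 S between n5,n2
  Y(R13) = 0.8000 S between n1,n4
  Y(R14) = 0.5882 S between n0,n3
  Y(R15) = 0.003937 S between n1,n6
  Y(R16) = 0.2865 S between n6,n1
  Y(R17) = 0.001000 S between n2,n6
  Y(R18) = 0.0001304 S between n5,n2
  Y(R19) = 0.02183 S between n3,n2
  Itest: injects 0.0021 A into n0 (from n4)
Assemble and solve the 6×6 MNA system:
  V(n1)=-0.02716  V(n2)=-0.001717  V(n3)=-0.002165  V(n4)=-0.02957  V(n5)=-0.001852  V(n6)=-0.02011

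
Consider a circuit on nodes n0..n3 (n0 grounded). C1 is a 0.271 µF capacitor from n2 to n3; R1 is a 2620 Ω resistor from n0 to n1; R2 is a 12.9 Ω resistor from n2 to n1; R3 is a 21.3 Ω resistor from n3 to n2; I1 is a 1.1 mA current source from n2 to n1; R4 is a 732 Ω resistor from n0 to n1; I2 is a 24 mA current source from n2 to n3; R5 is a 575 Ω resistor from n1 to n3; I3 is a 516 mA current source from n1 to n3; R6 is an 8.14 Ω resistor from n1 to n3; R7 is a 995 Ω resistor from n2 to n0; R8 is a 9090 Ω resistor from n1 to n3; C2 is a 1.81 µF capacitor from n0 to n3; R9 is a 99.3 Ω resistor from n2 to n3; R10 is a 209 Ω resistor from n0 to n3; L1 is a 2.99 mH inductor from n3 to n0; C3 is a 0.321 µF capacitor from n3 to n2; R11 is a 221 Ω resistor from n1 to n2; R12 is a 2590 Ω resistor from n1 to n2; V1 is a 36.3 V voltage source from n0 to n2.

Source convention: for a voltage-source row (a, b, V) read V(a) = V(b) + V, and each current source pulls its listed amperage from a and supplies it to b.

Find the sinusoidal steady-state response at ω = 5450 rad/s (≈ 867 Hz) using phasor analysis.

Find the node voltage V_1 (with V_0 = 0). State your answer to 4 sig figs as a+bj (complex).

-32.85-7.541j V

Element admittances at ω=5450 rad/s:
  Y(C1) = 0.000+0.001477j S between n2,n3
  Y(R1) = 0.0003817+0.000j S between n0,n1
  Y(R2) = 0.07752+0.000j S between n2,n1
  Y(R3) = 0.04695+0.000j S between n3,n2
  I1: injects 0.0011 A into n1 (from n2)
  Y(R4) = 0.001366+0.000j S between n0,n1
  I2: injects 0.024 A into n3 (from n2)
  Y(R5) = 0.001739+0.000j S between n1,n3
  I3: injects 0.516 A into n3 (from n1)
  Y(R6) = 0.1229+0.000j S between n1,n3
  Y(R7) = 0.001005+0.000j S between n2,n0
  Y(R8) = 0.0001100+0.000j S between n1,n3
  Y(C2) = 0.000+0.009865j S between n0,n3
  Y(R9) = 0.01007+0.000j S between n2,n3
  Y(R10) = 0.004785+0.000j S between n0,n3
  Y(L1) = 0.000-0.06137j S between n3,n0
  Y(C3) = 0.000+0.001749j S between n3,n2
  Y(R11) = 0.004525+0.000j S between n1,n2
  Y(R12) = 0.0003861+0.000j S between n1,n2
  V1: constraint V(n0)−V(n2) = 36.3
Assemble and solve the 4×4 MNA system:
  V(n1)=-32.85-7.541j  V(n2)=-36.30+0.000j  V(n3)=-26.89-12.63j
  i(V1)=-0.8731+1.312j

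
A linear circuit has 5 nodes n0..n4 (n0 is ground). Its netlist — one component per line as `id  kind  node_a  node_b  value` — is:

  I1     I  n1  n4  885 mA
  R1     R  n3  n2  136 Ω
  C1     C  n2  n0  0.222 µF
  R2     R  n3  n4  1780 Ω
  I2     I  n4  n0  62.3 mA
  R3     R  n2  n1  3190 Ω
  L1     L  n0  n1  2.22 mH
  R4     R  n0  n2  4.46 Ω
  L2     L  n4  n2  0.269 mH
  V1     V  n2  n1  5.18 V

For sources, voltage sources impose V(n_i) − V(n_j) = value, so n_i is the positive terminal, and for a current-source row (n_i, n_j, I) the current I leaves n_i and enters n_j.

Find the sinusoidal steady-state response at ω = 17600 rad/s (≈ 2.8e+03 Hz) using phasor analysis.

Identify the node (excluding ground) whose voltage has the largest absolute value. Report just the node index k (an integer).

MNA unknowns: 4 node voltages V₁..V_4 plus 1 source current (V1)
I1: z[1]−=0.885, z[4]+=0.885
R1: Y=0.007353+0.000j on G[3,2]
C1: Y=0.000+0.003907j on G[2,0]
R2: Y=0.0005618+0.000j on G[3,4]
I2: z[4]−=0.0623, z[0]+=0.0623
R3: Y=0.0003135+0.000j on G[2,1]
L1: Y=0.000-0.02559j on G[0,1]
R4: Y=0.2242+0.000j on G[0,2]
L2: Y=0.000-0.2112j on G[4,2]
V1: row V2−V1=5.18, i_V1 at 2,1
solve → V1=-5.399-0.6124j, V2=-0.2186-0.6124j, V3=-0.2179-0.3360j, V4=-0.2090+3.283j
aux → i_V1=0.8677+0.1382j

1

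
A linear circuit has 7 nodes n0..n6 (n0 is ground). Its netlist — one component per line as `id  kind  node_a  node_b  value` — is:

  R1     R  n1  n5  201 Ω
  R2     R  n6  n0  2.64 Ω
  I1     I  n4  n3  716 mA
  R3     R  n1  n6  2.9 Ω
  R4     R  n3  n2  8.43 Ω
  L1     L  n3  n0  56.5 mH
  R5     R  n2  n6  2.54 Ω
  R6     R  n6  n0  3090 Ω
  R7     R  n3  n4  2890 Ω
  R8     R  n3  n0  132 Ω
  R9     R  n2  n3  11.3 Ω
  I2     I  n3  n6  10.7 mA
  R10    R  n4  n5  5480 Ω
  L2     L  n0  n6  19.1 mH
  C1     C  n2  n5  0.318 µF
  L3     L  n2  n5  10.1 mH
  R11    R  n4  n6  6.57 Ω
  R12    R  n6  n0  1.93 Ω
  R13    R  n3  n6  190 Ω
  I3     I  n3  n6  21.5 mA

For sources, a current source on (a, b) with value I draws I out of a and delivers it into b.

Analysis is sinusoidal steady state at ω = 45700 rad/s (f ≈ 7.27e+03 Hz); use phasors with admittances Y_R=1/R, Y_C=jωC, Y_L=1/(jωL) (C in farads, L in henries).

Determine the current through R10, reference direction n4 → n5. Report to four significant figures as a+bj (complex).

-0.001093-0.0001103j A

Element admittances at ω=45700 rad/s:
  Y(R1) = 0.004975+0.000j S between n1,n5
  Y(R2) = 0.3788+0.000j S between n6,n0
  I1: injects 0.716 A into n3 (from n4)
  Y(R3) = 0.3448+0.000j S between n1,n6
  Y(R4) = 0.1186+0.000j S between n3,n2
  Y(L1) = 0.000-0.0003873j S between n3,n0
  Y(R5) = 0.3937+0.000j S between n2,n6
  Y(R6) = 0.0003236+0.000j S between n6,n0
  Y(R7) = 0.0003460+0.000j S between n3,n4
  Y(R8) = 0.007576+0.000j S between n3,n0
  Y(R9) = 0.08850+0.000j S between n2,n3
  I2: injects 0.0107 A into n6 (from n3)
  Y(R10) = 0.0001825+0.000j S between n4,n5
  Y(L2) = 0.000-0.001146j S between n0,n6
  Y(C1) = 0.000+0.01453j S between n2,n5
  Y(L3) = 0.000-0.002167j S between n2,n5
  Y(R11) = 0.1522+0.000j S between n4,n6
  Y(R12) = 0.5181+0.000j S between n6,n0
  Y(R13) = 0.005263+0.000j S between n3,n6
  I3: injects 0.0215 A into n6 (from n3)
Assemble and solve the 6×6 MNA system:
  V(n1)=-0.01957+0.01046j  V(n2)=1.523-0.001703j  V(n3)=4.528+0.006407j  V(n4)=-4.714+0.002585j  V(n5)=1.274+0.6072j  V(n6)=-0.03823+0.001851j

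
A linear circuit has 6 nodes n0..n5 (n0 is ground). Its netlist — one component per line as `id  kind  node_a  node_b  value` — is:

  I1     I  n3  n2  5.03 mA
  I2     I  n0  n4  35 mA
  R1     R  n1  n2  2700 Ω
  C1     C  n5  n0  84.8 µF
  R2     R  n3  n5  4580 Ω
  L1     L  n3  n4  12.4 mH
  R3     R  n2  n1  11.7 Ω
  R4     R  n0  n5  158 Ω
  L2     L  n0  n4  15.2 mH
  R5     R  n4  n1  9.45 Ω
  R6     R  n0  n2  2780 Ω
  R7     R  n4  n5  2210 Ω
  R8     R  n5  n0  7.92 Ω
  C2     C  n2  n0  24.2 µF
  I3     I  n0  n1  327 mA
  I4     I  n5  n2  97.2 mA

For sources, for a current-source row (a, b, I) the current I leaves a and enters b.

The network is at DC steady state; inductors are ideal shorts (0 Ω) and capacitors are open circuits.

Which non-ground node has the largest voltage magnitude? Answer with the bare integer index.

Apply KCL at each of the 5 non-ground nodes and solve the resulting linear system.
Node n1: branches {R1, R3, R5, I3} → V_1 = 4.039
Node n2: branches {I1, R1, R3, R6, C2, I4} → V_2 = 5.208
Node n3: branches {I1, R2, L1} → V_3 = 0.000
Node n4: branches {I2, L1, L2, R5, R7} → V_4 = 0.000
Node n5: branches {C1, R2, R4, R7, R8, I4} → V_5 = -0.7294
Source currents: i(L1)=-0.005189, i(L2)=-0.4568

2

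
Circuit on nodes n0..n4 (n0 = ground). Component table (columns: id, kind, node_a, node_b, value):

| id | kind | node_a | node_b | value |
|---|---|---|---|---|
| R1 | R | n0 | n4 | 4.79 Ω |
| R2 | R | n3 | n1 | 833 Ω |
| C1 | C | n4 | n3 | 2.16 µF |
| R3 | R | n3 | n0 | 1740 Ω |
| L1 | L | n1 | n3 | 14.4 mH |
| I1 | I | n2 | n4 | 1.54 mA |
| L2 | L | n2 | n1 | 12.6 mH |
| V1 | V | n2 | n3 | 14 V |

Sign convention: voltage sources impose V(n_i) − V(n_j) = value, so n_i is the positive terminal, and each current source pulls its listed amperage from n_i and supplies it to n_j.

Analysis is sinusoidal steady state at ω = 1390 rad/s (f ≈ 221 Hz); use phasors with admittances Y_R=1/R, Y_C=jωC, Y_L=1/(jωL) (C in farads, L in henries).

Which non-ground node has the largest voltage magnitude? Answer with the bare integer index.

2

MNA unknowns: 4 node voltages V₁..V_4 plus 1 source current (V1)
R1: Y=0.2088+0.000j on G[0,4]
R2: Y=0.001200+0.000j on G[3,1]
C1: Y=0.000+0.003002j on G[4,3]
R3: Y=0.0005747+0.000j on G[3,0]
L1: Y=0.000-0.04996j on G[1,3]
I1: z[2]−=0.00154, z[4]+=0.00154
L2: Y=0.000-0.05710j on G[2,1]
V1: row V2−V3=14, i_V1 at 2,3
solve → V1=7.372+0.4098j, V2=13.91+0.4935j, V3=-0.09421+0.4935j, V4=0.0002594-0.001359j
aux → i_V1=-0.006320+0.3731j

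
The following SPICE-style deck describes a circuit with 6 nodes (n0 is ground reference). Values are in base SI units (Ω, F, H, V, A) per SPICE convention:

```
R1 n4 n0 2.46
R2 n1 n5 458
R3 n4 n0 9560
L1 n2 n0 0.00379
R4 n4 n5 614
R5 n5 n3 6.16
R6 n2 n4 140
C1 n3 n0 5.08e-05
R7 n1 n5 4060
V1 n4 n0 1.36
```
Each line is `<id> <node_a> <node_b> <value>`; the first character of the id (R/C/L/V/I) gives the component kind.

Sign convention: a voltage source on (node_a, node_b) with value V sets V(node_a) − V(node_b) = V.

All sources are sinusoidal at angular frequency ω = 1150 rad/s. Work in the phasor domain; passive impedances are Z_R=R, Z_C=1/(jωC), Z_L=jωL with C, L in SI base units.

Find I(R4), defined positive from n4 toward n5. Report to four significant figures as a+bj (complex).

0.002191+6.048e-05j A

Element admittances at ω=1150 rad/s:
  Y(R1) = 0.4065+0.000j S between n4,n0
  Y(R2) = 0.002183+0.000j S between n1,n5
  Y(R3) = 0.0001046+0.000j S between n4,n0
  Y(L1) = 0.000-0.2294j S between n2,n0
  Y(R4) = 0.001629+0.000j S between n4,n5
  Y(R5) = 0.1623+0.000j S between n5,n3
  Y(R6) = 0.007143+0.000j S between n2,n4
  Y(C1) = 0.000+0.05842j S between n3,n0
  Y(R7) = 0.0002463+0.000j S between n1,n5
  V1: constraint V(n4)−V(n0) = 1.36
Assemble and solve the 6×6 MNA system:
  V(n1)=0.01453-0.03714j  V(n2)=0.001317+0.04230j  V(n3)=0.001035-0.03751j  V(n4)=1.360+0.000j  V(n5)=0.01453-0.03714j
  i(V1)=-0.5649+0.0002416j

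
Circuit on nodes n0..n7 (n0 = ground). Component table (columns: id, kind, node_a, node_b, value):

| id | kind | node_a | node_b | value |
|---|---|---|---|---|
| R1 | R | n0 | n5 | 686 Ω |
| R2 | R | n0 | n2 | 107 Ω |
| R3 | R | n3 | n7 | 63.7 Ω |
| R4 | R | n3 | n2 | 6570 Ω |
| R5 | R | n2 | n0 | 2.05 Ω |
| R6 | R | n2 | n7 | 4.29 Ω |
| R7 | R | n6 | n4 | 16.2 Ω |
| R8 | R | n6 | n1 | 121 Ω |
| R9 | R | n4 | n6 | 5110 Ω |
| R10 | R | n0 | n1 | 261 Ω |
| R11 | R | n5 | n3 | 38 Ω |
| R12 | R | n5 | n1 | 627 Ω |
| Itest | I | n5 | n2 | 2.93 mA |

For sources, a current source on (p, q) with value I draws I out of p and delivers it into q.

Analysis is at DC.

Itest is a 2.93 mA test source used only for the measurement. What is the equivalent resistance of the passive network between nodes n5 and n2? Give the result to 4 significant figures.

R_eq = 82.87 Ω

Apply KCL at each of the 7 non-ground nodes and solve the resulting linear system.
Node n1: branches {R8, R10, R12} → V_1 = -0.07099
Node n2: branches {R2, R4, R5, R6, Itest} → V_2 = 0.001255
Node n3: branches {R3, R4, R11} → V_3 = -0.1539
Node n4: branches {R7, R9} → V_4 = -0.07099
Node n5: branches {R1, R11, R12, Itest} → V_5 = -0.2415
Node n6: branches {R7, R8, R9} → V_6 = -0.07099
Node n7: branches {R3, R6} → V_7 = -0.008536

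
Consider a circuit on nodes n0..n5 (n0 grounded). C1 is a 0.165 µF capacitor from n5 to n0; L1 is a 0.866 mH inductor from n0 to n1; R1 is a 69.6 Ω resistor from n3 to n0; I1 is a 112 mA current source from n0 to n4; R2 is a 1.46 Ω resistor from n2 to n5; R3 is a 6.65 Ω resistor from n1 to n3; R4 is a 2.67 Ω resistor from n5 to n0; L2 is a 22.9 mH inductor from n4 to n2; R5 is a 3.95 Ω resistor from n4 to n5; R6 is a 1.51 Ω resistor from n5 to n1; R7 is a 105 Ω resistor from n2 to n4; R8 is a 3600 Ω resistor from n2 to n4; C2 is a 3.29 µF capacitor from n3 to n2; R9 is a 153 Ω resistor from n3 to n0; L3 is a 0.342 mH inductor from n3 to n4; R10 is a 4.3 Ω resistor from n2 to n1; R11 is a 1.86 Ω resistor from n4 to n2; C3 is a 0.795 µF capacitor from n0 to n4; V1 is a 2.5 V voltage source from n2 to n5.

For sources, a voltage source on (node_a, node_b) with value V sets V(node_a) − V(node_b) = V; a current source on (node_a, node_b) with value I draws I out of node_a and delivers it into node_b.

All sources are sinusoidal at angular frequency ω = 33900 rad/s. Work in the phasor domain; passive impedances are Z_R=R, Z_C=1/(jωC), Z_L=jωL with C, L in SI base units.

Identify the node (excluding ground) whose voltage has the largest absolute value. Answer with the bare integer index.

Element admittances at ω=33900 rad/s:
  Y(C1) = 0.000+0.005594j S between n5,n0
  Y(L1) = 0.000-0.03406j S between n0,n1
  Y(R1) = 0.01437+0.000j S between n3,n0
  I1: injects 0.112 A into n4 (from n0)
  Y(R2) = 0.6849+0.000j S between n2,n5
  Y(R3) = 0.1504+0.000j S between n1,n3
  Y(R4) = 0.3745+0.000j S between n5,n0
  Y(L2) = 0.000-0.001288j S between n4,n2
  Y(R5) = 0.2532+0.000j S between n4,n5
  Y(R6) = 0.6623+0.000j S between n5,n1
  Y(R7) = 0.009524+0.000j S between n2,n4
  Y(R8) = 0.0002778+0.000j S between n2,n4
  Y(C2) = 0.000+0.1115j S between n3,n2
  Y(R9) = 0.006536+0.000j S between n3,n0
  Y(L3) = 0.000-0.08625j S between n3,n4
  Y(R10) = 0.2326+0.000j S between n2,n1
  Y(R11) = 0.5376+0.000j S between n4,n2
  Y(C3) = 0.000+0.02695j S between n0,n4
  V1: constraint V(n2)−V(n5) = 2.5
Assemble and solve the 6×6 MNA system:
  V(n1)=0.8939+0.01853j  V(n2)=2.741-0.1098j  V(n3)=0.9168+0.5799j  V(n4)=2.156-0.04982j  V(n5)=0.2410-0.1098j
  i(V1)=-2.539-0.1400j

2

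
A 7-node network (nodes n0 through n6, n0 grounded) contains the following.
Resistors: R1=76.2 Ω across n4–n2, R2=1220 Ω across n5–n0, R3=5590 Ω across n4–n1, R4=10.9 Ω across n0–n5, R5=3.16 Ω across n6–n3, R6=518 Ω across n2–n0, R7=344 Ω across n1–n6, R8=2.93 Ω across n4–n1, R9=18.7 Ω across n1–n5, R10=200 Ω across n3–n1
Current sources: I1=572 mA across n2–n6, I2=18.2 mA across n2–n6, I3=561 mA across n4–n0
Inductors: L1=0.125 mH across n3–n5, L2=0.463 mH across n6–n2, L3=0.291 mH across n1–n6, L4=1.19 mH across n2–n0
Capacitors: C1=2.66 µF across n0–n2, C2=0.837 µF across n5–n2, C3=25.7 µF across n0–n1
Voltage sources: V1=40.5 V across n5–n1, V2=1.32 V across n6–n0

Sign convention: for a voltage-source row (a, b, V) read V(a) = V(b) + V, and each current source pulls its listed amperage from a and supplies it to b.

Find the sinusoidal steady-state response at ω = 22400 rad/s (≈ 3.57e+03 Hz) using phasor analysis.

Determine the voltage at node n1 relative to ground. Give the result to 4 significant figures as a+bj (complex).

-11.15+27.44j V

MNA unknowns: 6 node voltages V₁..V_6 plus 2 source currents (V1, V2)
R1: Y=0.01312+0.000j on G[4,2]
I1: z[2]−=0.572, z[6]+=0.572
I2: z[2]−=0.0182, z[6]+=0.0182
I3: z[4]−=0.561, z[0]+=0.561
R2: Y=0.0008197+0.000j on G[5,0]
R3: Y=0.0001789+0.000j on G[4,1]
R4: Y=0.09174+0.000j on G[0,5]
L1: Y=0.000-0.3571j on G[3,5]
R5: Y=0.3165+0.000j on G[6,3]
L2: Y=0.000-0.09642j on G[6,2]
R6: Y=0.001931+0.000j on G[2,0]
R7: Y=0.002907+0.000j on G[1,6]
C1: Y=0.000+0.05958j on G[0,2]
L3: Y=0.000-0.1534j on G[1,6]
R8: Y=0.3413+0.000j on G[4,1]
C2: Y=0.000+0.01875j on G[5,2]
C3: Y=0.000+0.5757j on G[0,1]
L4: Y=0.000-0.03752j on G[2,0]
R9: Y=0.05348+0.000j on G[1,5]
R10: Y=0.005000+0.000j on G[3,1]
V1: row V5−V1=40.5, i_V1 at 5,1
V2: row V6−V0=1.32, i_V2 at 6,0
solve → V1=-11.15+27.44j, V2=-18.54-17.92j, V3=30.15+1.316j, V4=-13.01+25.76j, V5=29.35+27.44j, V6=1.320+0.000j
aux → i_V1=-13.36-3.723j, i_V2=12.16+4.324j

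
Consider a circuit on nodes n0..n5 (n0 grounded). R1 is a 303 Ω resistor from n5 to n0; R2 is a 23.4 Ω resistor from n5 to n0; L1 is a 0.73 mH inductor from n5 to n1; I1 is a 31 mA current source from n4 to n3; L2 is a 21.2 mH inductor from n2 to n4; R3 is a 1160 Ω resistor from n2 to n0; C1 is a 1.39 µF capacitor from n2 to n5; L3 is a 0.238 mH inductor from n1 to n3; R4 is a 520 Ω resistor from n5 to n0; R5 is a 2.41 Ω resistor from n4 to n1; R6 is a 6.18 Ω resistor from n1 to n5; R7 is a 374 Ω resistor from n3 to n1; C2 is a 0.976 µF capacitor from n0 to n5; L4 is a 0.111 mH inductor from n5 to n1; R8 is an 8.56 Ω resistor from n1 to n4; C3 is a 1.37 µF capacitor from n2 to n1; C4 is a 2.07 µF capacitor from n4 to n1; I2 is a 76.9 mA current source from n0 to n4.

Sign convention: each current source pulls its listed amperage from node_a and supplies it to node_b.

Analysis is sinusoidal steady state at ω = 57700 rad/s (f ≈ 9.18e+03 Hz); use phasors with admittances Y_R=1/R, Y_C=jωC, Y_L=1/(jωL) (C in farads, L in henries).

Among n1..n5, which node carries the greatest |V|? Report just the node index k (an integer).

4

Element admittances at ω=57700 rad/s:
  Y(R1) = 0.003300+0.000j S between n5,n0
  Y(R2) = 0.04274+0.000j S between n5,n0
  Y(L1) = 0.000-0.02374j S between n5,n1
  I1: injects 0.031 A into n3 (from n4)
  Y(L2) = 0.000-0.0008175j S between n2,n4
  Y(R3) = 0.0008621+0.000j S between n2,n0
  Y(C1) = 0.000+0.08020j S between n2,n5
  Y(L3) = 0.000-0.07282j S between n1,n3
  Y(R4) = 0.001923+0.000j S between n5,n0
  Y(R5) = 0.4149+0.000j S between n4,n1
  Y(R6) = 0.1618+0.000j S between n1,n5
  Y(R7) = 0.002674+0.000j S between n3,n1
  Y(C2) = 0.000+0.05632j S between n0,n5
  Y(L4) = 0.000-0.1561j S between n5,n1
  Y(R8) = 0.1168+0.000j S between n1,n4
  Y(C3) = 0.000+0.07905j S between n2,n1
  Y(C4) = 0.000+0.1194j S between n4,n1
  I2: injects 0.0769 A into n4 (from n0)
Assemble and solve the 5×5 MNA system:
  V(n1)=0.9430-0.5440j  V(n2)=0.8099-0.6587j  V(n3)=0.9586-0.1189j  V(n4)=1.025-0.5622j  V(n5)=0.6738-0.7793j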